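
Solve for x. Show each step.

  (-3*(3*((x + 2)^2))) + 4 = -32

Step 1. [(-3*(3*((x + 2)^2))) + 4 = -32] the outer +4 inverts by subtracting 4, so sub: -3*(3*((x + 2)^2)) = -36.
Step 2. [-3*(3*((x + 2)^2)) = -36] divide by the outer -3, so div: 3*((x + 2)^2) = 12.
Step 3. [3*((x + 2)^2) = 12] 3 out front; divide by 3 ⇒ div: (x + 2)^2 = 4.
Step 4. [(x + 2)^2 = 4] √ both sides: 4 ≥ 0 gives two branches ⇒ sqrt: x + 2 = 2 or -2.
Step 5. [x + 2 = 2 or -2] 2 comes off first (subtract 2). So sub: x = 0 or -4.

Answer: x ∈ {-4, 0}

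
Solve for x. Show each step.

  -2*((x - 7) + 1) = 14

Step 1. [-2*((x - 7) + 1) = 14] leading coefficient -2: divide by -2 ⇒ div: (x - 7) + 1 = -7.
Step 2. [(x - 7) + 1 = -7] the outer +1 inverts by subtracting 1. So sub: x - 7 = -8.
Step 3. [x - 7 = -8] the outer -7 inverts by adding 7, so sub: x = -1.

Answer: x ∈ {-1}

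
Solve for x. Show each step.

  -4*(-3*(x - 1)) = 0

Step 1. [-4*(-3*(x - 1)) = 0] leading coefficient -4: divide by -4, so div: -3*(x - 1) = 0.
Step 2. [-3*(x - 1) = 0] -3 out front; divide by -3. So div: x - 1 = 0.
Step 3. [x - 1 = 0] the outer -1 inverts by adding 1, so sub: x = 1.

Answer: x ∈ {1}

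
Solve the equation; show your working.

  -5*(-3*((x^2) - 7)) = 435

Step 1. [-5*(-3*((x^2) - 7)) = 435] -5·(inner) — divide through by -5. So div: -3*((x^2) - 7) = -87.
Step 2. [-3*((x^2) - 7) = -87] -3 out front; divide by -3. So div: (x^2) - 7 = 29.
Step 3. [(x^2) - 7 = 29] the outer -7 inverts by adding 7. So sub: x^2 = 36.
Step 4. [x^2 = 36] 36 ≥ 0, LHS is (·)² — take ±√. So sqrt: x = 6 or -6.

Answer: x ∈ {-6, 6}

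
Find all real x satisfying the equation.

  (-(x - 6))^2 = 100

Step 1. [(-(x - 6))^2 = 100] LHS squared, RHS 100 ≥ 0: apply √ (±). So sqrt: -(x - 6) = 10 or -10.
Step 2. [-(x - 6) = 10 or -10] LHS negated; negate both sides ⇒ neg: x - 6 = -10 or 10.
Step 3. [x - 6 = -10 or 10] 6 comes off first (add 6) ⇒ sub: x = -4 or 16.

Answer: x ∈ {-4, 16}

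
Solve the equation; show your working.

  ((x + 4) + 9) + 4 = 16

Step 1. [((x + 4) + 9) + 4 = 16] subtract 4: x sits inside (… + 4). So sub: (x + 4) + 9 = 12.
Step 2. [(x + 4) + 9 = 12] the outer +9 inverts by subtracting 9. So sub: x + 4 = 3.
Step 3. [x + 4 = 3] 4 comes off first (subtract 4). So sub: x = -1.

Answer: x ∈ {-1}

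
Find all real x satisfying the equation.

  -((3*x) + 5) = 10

Step 1. [-((3*x) + 5) = 10] flip signs both sides. So neg: (3*x) + 5 = -10.
Step 2. [(3*x) + 5 = -10] +5 is outermost — subtract 5 both sides, so sub: 3*x = -15.
Step 3. [3*x = -15] divide by the outer 3, so div: x = -5.

Answer: x ∈ {-5}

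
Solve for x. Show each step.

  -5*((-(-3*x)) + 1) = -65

Step 1. [-5*((-(-3*x)) + 1) = -65] leading coefficient -5: divide by -5. So div: (-(-3*x)) + 1 = 13.
Step 2. [(-(-3*x)) + 1 = 13] 1 comes off first (subtract 1). So sub: -(-3*x) = 12.
Step 3. [-(-3*x) = 12] LHS negated; negate both sides. So neg: -3*x = -12.
Step 4. [-3*x = -12] -3·(inner) — divide through by -3 ⇒ div: x = 4.

Answer: x ∈ {4}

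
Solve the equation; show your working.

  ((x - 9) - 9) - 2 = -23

Step 1. [((x - 9) - 9) - 2 = -23] -2 is outermost — add 2 both sides, so sub: (x - 9) - 9 = -21.
Step 2. [(x - 9) - 9 = -21] peel the -9: add 9 from each side, so sub: x - 9 = -12.
Step 3. [x - 9 = -12] peel the -9: add 9 from each side, so sub: x = -3.

Answer: x ∈ {-3}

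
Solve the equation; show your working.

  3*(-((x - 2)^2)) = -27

Step 1. [3*(-((x - 2)^2)) = -27] leading coefficient 3: divide by 3, so div: -((x - 2)^2) = -9.
Step 2. [-((x - 2)^2) = -9] flip signs both sides. So neg: (x - 2)^2 = 9.
Step 3. [(x - 2)^2 = 9] 9 ≥ 0, LHS is (·)² — take ±√, so sqrt: x - 2 = 3 or -3.
Step 4. [x - 2 = 3 or -3] 2 comes off first (add 2). So sub: x = 5 or -1.

Answer: x ∈ {-1, 5}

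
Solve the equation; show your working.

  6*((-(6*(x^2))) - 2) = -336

Step 1. [6*((-(6*(x^2))) - 2) = -336] leading coefficient 6: divide by 6. So div: (-(6*(x^2))) - 2 = -56.
Step 2. [(-(6*(x^2))) - 2 = -56] add 2: x sits inside (… - 2), so sub: -(6*(x^2)) = -54.
Step 3. [-(6*(x^2)) = -54] flip signs both sides. So neg: 6*(x^2) = 54.
Step 4. [6*(x^2) = 54] 6·(inner) — divide through by 6 ⇒ div: x^2 = 9.
Step 5. [x^2 = 9] LHS squared, RHS 9 ≥ 0: apply √ (±) ⇒ sqrt: x = 3 or -3.

Answer: x ∈ {-3, 3}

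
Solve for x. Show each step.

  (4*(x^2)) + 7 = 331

Step 1. [(4*(x^2)) + 7 = 331] peel the +7: subtract 7 from each side. So sub: 4*(x^2) = 324.
Step 2. [4*(x^2) = 324] leading coefficient 4: divide by 4 ⇒ div: x^2 = 81.
Step 3. [x^2 = 81] LHS squared, RHS 81 ≥ 0: apply √ (±), so sqrt: x = 9 or -9.

Answer: x ∈ {-9, 9}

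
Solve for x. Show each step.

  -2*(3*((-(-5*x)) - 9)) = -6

Step 1. [-2*(3*((-(-5*x)) - 9)) = -6] divide by the outer -2, so div: 3*((-(-5*x)) - 9) = 3.
Step 2. [3*((-(-5*x)) - 9) = 3] divide by the outer 3 ⇒ div: (-(-5*x)) - 9 = 1.
Step 3. [(-(-5*x)) - 9 = 1] add 9: x sits inside (… - 9) ⇒ sub: -(-5*x) = 10.
Step 4. [-(-5*x) = 10] leading − — multiply by −1. So neg: -5*x = -10.
Step 5. [-5*x = -10] -5 out front; divide by -5 ⇒ div: x = 2.

Answer: x ∈ {2}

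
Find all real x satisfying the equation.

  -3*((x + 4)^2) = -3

Step 1. [-3*((x + 4)^2) = -3] -3 out front; divide by -3, so div: (x + 4)^2 = 1.
Step 2. [(x + 4)^2 = 1] √ both sides: 1 ≥ 0 gives two branches, so sqrt: x + 4 = 1 or -1.
Step 3. [x + 4 = 1 or -1] subtract 4: x sits inside (… + 4), so sub: x = -3 or -5.

Answer: x ∈ {-5, -3}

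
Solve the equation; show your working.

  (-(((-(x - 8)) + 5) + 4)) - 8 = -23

Step 1. [(-(((-(x - 8)) + 5) + 4)) - 8 = -23] -8 is outermost — add 8 both sides ⇒ sub: -(((-(x - 8)) + 5) + 4) = -15.
Step 2. [-(((-(x - 8)) + 5) + 4) = -15] LHS negated; negate both sides. So neg: ((-(x - 8)) + 5) + 4 = 15.
Step 3. [((-(x - 8)) + 5) + 4 = 15] the outer +4 inverts by subtracting 4, so sub: (-(x - 8)) + 5 = 11.
Step 4. [(-(x - 8)) + 5 = 11] +5 is outermost — subtract 5 both sides. So sub: -(x - 8) = 6.
Step 5. [-(x - 8) = 6] leading − — multiply by −1. So neg: x - 8 = -6.
Step 6. [x - 8 = -6] peel the -8: add 8 from each side ⇒ sub: x = 2.

Answer: x ∈ {2}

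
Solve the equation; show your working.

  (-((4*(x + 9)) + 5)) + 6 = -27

Step 1. [(-((4*(x + 9)) + 5)) + 6 = -27] peel the +6: subtract 6 from each side. So sub: -((4*(x + 9)) + 5) = -33.
Step 2. [-((4*(x + 9)) + 5) = -33] flip signs both sides, so neg: (4*(x + 9)) + 5 = 33.
Step 3. [(4*(x + 9)) + 5 = 33] the outer +5 inverts by subtracting 5, so sub: 4*(x + 9) = 28.
Step 4. [4*(x + 9) = 28] 4·(inner) — divide through by 4 ⇒ div: x + 9 = 7.
Step 5. [x + 9 = 7] +9 is outermost — subtract 9 both sides ⇒ sub: x = -2.

Answer: x ∈ {-2}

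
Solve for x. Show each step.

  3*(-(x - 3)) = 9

Step 1. [3*(-(x - 3)) = 9] leading coefficient 3: divide by 3. So div: -(x - 3) = 3.
Step 2. [-(x - 3) = 3] leading − — multiply by −1. So neg: x - 3 = -3.
Step 3. [x - 3 = -3] peel the -3: add 3 from each side, so sub: x = 0.

Answer: x ∈ {0}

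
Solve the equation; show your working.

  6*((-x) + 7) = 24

Step 1. [6*((-x) + 7) = 24] 6 out front; divide by 6, so div: (-x) + 7 = 4.
Step 2. [(-x) + 7 = 4] subtract 7: x sits inside (… + 7), so sub: -x = -3.
Step 3. [-x = -3] leading − — multiply by −1, so neg: x = 3.

Answer: x ∈ {3}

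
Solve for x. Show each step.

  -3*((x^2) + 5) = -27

Step 1. [-3*((x^2) + 5) = -27] -3 out front; divide by -3. So div: (x^2) + 5 = 9.
Step 2. [(x^2) + 5 = 9] subtract 5: x sits inside (… + 5) ⇒ sub: x^2 = 4.
Step 3. [x^2 = 4] √ both sides: 4 ≥ 0 gives two branches, so sqrt: x = 2 or -2.

Answer: x ∈ {-2, 2}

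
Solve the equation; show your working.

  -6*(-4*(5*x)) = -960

Step 1. [-6*(-4*(5*x)) = -960] leading coefficient -6: divide by -6, so div: -4*(5*x) = 160.
Step 2. [-4*(5*x) = 160] divide by the outer -4, so div: 5*x = -40.
Step 3. [5*x = -40] leading coefficient 5: divide by 5 ⇒ div: x = -8.

Answer: x ∈ {-8}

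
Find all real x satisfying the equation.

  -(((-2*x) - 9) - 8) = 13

Step 1. [-(((-2*x) - 9) - 8) = 13] leading − — multiply by −1. So neg: ((-2*x) - 9) - 8 = -13.
Step 2. [((-2*x) - 9) - 8 = -13] the outer -8 inverts by adding 8, so sub: (-2*x) - 9 = -5.
Step 3. [(-2*x) - 9 = -5] -9 is outermost — add 9 both sides. So sub: -2*x = 4.
Step 4. [-2*x = 4] -2·(inner) — divide through by -2, so div: x = -2.

Answer: x ∈ {-2}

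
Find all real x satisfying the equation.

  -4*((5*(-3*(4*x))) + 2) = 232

Step 1. [-4*((5*(-3*(4*x))) + 2) = 232] leading coefficient -4: divide by -4. So div: (5*(-3*(4*x))) + 2 = -58.
Step 2. [(5*(-3*(4*x))) + 2 = -58] subtract 2: x sits inside (… + 2) ⇒ sub: 5*(-3*(4*x)) = -60.
Step 3. [5*(-3*(4*x)) = -60] 5 out front; divide by 5. So div: -3*(4*x) = -12.
Step 4. [-3*(4*x) = -12] leading coefficient -3: divide by -3, so div: 4*x = 4.
Step 5. [4*x = 4] divide by the outer 4 ⇒ div: x = 1.

Answer: x ∈ {1}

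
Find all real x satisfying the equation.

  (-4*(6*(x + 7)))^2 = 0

Step 1. [(-4*(6*(x + 7)))^2 = 0] 0 ≥ 0, LHS is (·)² — take ±√. So sqrt: -4*(6*(x + 7)) = 0.
Step 2. [-4*(6*(x + 7)) = 0] -4·(inner) — divide through by -4. So div: 6*(x + 7) = 0.
Step 3. [6*(x + 7) = 0] 6·(inner) — divide through by 6. So div: x + 7 = 0.
Step 4. [x + 7 = 0] 7 comes off first (subtract 7), so sub: x = -7.

Answer: x ∈ {-7}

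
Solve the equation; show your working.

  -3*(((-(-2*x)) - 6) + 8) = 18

Step 1. [-3*(((-(-2*x)) - 6) + 8) = 18] LHS = -3·(…); ÷-3 both sides, so div: ((-(-2*x)) - 6) + 8 = -6.
Step 2. [((-(-2*x)) - 6) + 8 = -6] 8 comes off first (subtract 8) ⇒ sub: (-(-2*x)) - 6 = -14.
Step 3. [(-(-2*x)) - 6 = -14] the outer -6 inverts by adding 6 ⇒ sub: -(-2*x) = -8.
Step 4. [-(-2*x) = -8] flip signs both sides ⇒ neg: -2*x = 8.
Step 5. [-2*x = 8] -2 out front; divide by -2 ⇒ div: x = -4.

Answer: x ∈ {-4}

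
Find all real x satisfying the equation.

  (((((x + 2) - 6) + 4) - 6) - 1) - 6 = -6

Step 1. [(((((x + 2) - 6) + 4) - 6) - 1) - 6 = -6] add 6: x sits inside (… - 6) ⇒ sub: ((((x + 2) - 6) + 4) - 6) - 1 = 0.
Step 2. [((((x + 2) - 6) + 4) - 6) - 1 = 0] the outer -1 inverts by adding 1. So sub: (((x + 2) - 6) + 4) - 6 = 1.
Step 3. [(((x + 2) - 6) + 4) - 6 = 1] the outer -6 inverts by adding 6, so sub: ((x + 2) - 6) + 4 = 7.
Step 4. [((x + 2) - 6) + 4 = 7] +4 is outermost — subtract 4 both sides ⇒ sub: (x + 2) - 6 = 3.
Step 5. [(x + 2) - 6 = 3] the outer -6 inverts by adding 6, so sub: x + 2 = 9.
Step 6. [x + 2 = 9] the outer +2 inverts by subtracting 2 ⇒ sub: x = 7.

Answer: x ∈ {7}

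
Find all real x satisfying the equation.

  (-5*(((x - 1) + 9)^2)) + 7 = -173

Step 1. [(-5*(((x - 1) + 9)^2)) + 7 = -173] +7 is outermost — subtract 7 both sides. So sub: -5*(((x - 1) + 9)^2) = -180.
Step 2. [-5*(((x - 1) + 9)^2) = -180] leading coefficient -5: divide by -5, so div: ((x - 1) + 9)^2 = 36.
Step 3. [((x - 1) + 9)^2 = 36] √ both sides: 36 ≥ 0 gives two branches. So sqrt: (x - 1) + 9 = 6 or -6.
Step 4. [(x - 1) + 9 = 6 or -6] 9 comes off first (subtract 9) ⇒ sub: x - 1 = -3 or -15.
Step 5. [x - 1 = -3 or -15] -1 is outermost — add 1 both sides. So sub: x = -2 or -14.

Answer: x ∈ {-14, -2}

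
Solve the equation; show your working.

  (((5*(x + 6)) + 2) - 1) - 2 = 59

Step 1. [(((5*(x + 6)) + 2) - 1) - 2 = 59] the outer -2 inverts by adding 2, so sub: ((5*(x + 6)) + 2) - 1 = 61.
Step 2. [((5*(x + 6)) + 2) - 1 = 61] 1 comes off first (add 1). So sub: (5*(x + 6)) + 2 = 62.
Step 3. [(5*(x + 6)) + 2 = 62] subtract 2: x sits inside (… + 2), so sub: 5*(x + 6) = 60.
Step 4. [5*(x + 6) = 60] leading coefficient 5: divide by 5, so div: x + 6 = 12.
Step 5. [x + 6 = 12] subtract 6: x sits inside (… + 6). So sub: x = 6.

Answer: x ∈ {6}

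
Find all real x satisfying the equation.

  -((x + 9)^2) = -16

Step 1. [-((x + 9)^2) = -16] flip signs both sides, so neg: (x + 9)^2 = 16.
Step 2. [(x + 9)^2 = 16] LHS squared, RHS 16 ≥ 0: apply √ (±). So sqrt: x + 9 = 4 or -4.
Step 3. [x + 9 = 4 or -4] the outer +9 inverts by subtracting 9. So sub: x = -5 or -13.

Answer: x ∈ {-13, -5}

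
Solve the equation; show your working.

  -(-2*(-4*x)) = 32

Step 1. [-(-2*(-4*x)) = 32] LHS negated; negate both sides, so neg: -2*(-4*x) = -32.
Step 2. [-2*(-4*x) = -32] divide by the outer -2, so div: -4*x = 16.
Step 3. [-4*x = 16] leading coefficient -4: divide by -4. So div: x = -4.

Answer: x ∈ {-4}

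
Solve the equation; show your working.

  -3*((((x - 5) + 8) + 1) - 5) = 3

Step 1. [-3*((((x - 5) + 8) + 1) - 5) = 3] -3·(inner) — divide through by -3, so div: (((x - 5) + 8) + 1) - 5 = -1.
Step 2. [(((x - 5) + 8) + 1) - 5 = -1] peel the -5: add 5 from each side, so sub: ((x - 5) + 8) + 1 = 4.
Step 3. [((x - 5) + 8) + 1 = 4] subtract 1: x sits inside (… + 1), so sub: (x - 5) + 8 = 3.
Step 4. [(x - 5) + 8 = 3] +8 is outermost — subtract 8 both sides, so sub: x - 5 = -5.
Step 5. [x - 5 = -5] 5 comes off first (add 5). So sub: x = 0.

Answer: x ∈ {0}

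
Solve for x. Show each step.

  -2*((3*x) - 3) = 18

Step 1. [-2*((3*x) - 3) = 18] divide by the outer -2, so div: (3*x) - 3 = -9.
Step 2. [(3*x) - 3 = -9] common factor 3 (LHS and -9) — divide through, so factor: x - 1 = -3.
Step 3. [x - 1 = -3] -1 is outermost — add 1 both sides ⇒ sub: x = -2.

Answer: x ∈ {-2}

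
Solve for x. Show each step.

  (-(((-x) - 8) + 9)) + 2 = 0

Step 1. [(-(((-x) - 8) + 9)) + 2 = 0] 2 comes off first (subtract 2) ⇒ sub: -(((-x) - 8) + 9) = -2.
Step 2. [-(((-x) - 8) + 9) = -2] leading − — multiply by −1. So neg: ((-x) - 8) + 9 = 2.
Step 3. [((-x) - 8) + 9 = 2] subtract 9: x sits inside (… + 9). So sub: (-x) - 8 = -7.
Step 4. [(-x) - 8 = -7] the outer -8 inverts by adding 8, so sub: -x = 1.
Step 5. [-x = 1] flip signs both sides, so neg: x = -1.

Answer: x ∈ {-1}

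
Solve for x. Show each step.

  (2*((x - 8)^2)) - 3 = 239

Step 1. [(2*((x - 8)^2)) - 3 = 239] peel the -3: add 3 from each side. So sub: 2*((x - 8)^2) = 242.
Step 2. [2*((x - 8)^2) = 242] 2·(inner) — divide through by 2. So div: (x - 8)^2 = 121.
Step 3. [(x - 8)^2 = 121] 121 ≥ 0, LHS is (·)² — take ±√. So sqrt: x - 8 = 11 or -11.
Step 4. [x - 8 = 11 or -11] the outer -8 inverts by adding 8. So sub: x = 19 or -3.

Answer: x ∈ {-3, 19}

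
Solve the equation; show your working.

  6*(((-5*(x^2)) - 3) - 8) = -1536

Step 1. [6*(((-5*(x^2)) - 3) - 8) = -1536] divide by the outer 6 ⇒ div: ((-5*(x^2)) - 3) - 8 = -256.
Step 2. [((-5*(x^2)) - 3) - 8 = -256] 8 comes off first (add 8). So sub: (-5*(x^2)) - 3 = -248.
Step 3. [(-5*(x^2)) - 3 = -248] 3 comes off first (add 3), so sub: -5*(x^2) = -245.
Step 4. [-5*(x^2) = -245] LHS = -5·(…); ÷-5 both sides, so div: x^2 = 49.
Step 5. [x^2 = 49] LHS squared, RHS 49 ≥ 0: apply √ (±). So sqrt: x = 7 or -7.

Answer: x ∈ {-7, 7}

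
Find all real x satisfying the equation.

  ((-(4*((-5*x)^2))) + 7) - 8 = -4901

Step 1. [((-(4*((-5*x)^2))) + 7) - 8 = -4901] 8 comes off first (add 8) ⇒ sub: (-(4*((-5*x)^2))) + 7 = -4893.
Step 2. [(-(4*((-5*x)^2))) + 7 = -4893] 7 comes off first (subtract 7). So sub: -(4*((-5*x)^2)) = -4900.
Step 3. [-(4*((-5*x)^2)) = -4900] leading − — multiply by −1. So neg: 4*((-5*x)^2) = 4900.
Step 4. [4*((-5*x)^2) = 4900] LHS = 4·(…); ÷4 both sides, so div: (-5*x)^2 = 1225.
Step 5. [(-5*x)^2 = 1225] 1225 ≥ 0, LHS is (·)² — take ±√ ⇒ sqrt: -5*x = 35 or -35.
Step 6. [-5*x = 35 or -35] -5·(inner) — divide through by -5 ⇒ div: x = -7 or 7.

Answer: x ∈ {-7, 7}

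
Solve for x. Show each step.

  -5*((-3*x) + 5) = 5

Step 1. [-5*((-3*x) + 5) = 5] leading coefficient -5: divide by -5. So div: (-3*x) + 5 = -1.
Step 2. [(-3*x) + 5 = -1] +5 is outermost — subtract 5 both sides. So sub: -3*x = -6.
Step 3. [-3*x = -6] -3·(inner) — divide through by -3. So div: x = 2.

Answer: x ∈ {2}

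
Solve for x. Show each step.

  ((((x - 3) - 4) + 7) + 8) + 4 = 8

Step 1. [((((x - 3) - 4) + 7) + 8) + 4 = 8] peel the +4: subtract 4 from each side ⇒ sub: (((x - 3) - 4) + 7) + 8 = 4.
Step 2. [(((x - 3) - 4) + 7) + 8 = 4] 8 comes off first (subtract 8), so sub: ((x - 3) - 4) + 7 = -4.
Step 3. [((x - 3) - 4) + 7 = -4] peel the +7: subtract 7 from each side. So sub: (x - 3) - 4 = -11.
Step 4. [(x - 3) - 4 = -11] -4 is outermost — add 4 both sides, so sub: x - 3 = -7.
Step 5. [x - 3 = -7] add 3: x sits inside (… - 3). So sub: x = -4.

Answer: x ∈ {-4}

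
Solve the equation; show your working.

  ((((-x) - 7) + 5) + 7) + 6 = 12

Step 1. [((((-x) - 7) + 5) + 7) + 6 = 12] +6 is outermost — subtract 6 both sides, so sub: (((-x) - 7) + 5) + 7 = 6.
Step 2. [(((-x) - 7) + 5) + 7 = 6] peel the +7: subtract 7 from each side ⇒ sub: ((-x) - 7) + 5 = -1.
Step 3. [((-x) - 7) + 5 = -1] +5 is outermost — subtract 5 both sides, so sub: (-x) - 7 = -6.
Step 4. [(-x) - 7 = -6] 7 comes off first (add 7) ⇒ sub: -x = 1.
Step 5. [-x = 1] flip signs both sides, so neg: x = -1.

Answer: x ∈ {-1}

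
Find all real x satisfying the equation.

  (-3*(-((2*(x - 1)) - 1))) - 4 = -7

Step 1. [(-3*(-((2*(x - 1)) - 1))) - 4 = -7] 4 comes off first (add 4). So sub: -3*(-((2*(x - 1)) - 1)) = -3.
Step 2. [-3*(-((2*(x - 1)) - 1)) = -3] -3·(inner) — divide through by -3 ⇒ div: -((2*(x - 1)) - 1) = 1.
Step 3. [-((2*(x - 1)) - 1) = 1] flip signs both sides ⇒ neg: (2*(x - 1)) - 1 = -1.
Step 4. [(2*(x - 1)) - 1 = -1] add 1: x sits inside (… - 1). So sub: 2*(x - 1) = 0.
Step 5. [2*(x - 1) = 0] 2·(inner) — divide through by 2. So div: x - 1 = 0.
Step 6. [x - 1 = 0] the outer -1 inverts by adding 1. So sub: x = 1.

Answer: x ∈ {1}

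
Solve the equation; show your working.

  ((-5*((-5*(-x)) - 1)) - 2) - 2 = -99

Step 1. [((-5*((-5*(-x)) - 1)) - 2) - 2 = -99] 2 comes off first (add 2). So sub: (-5*((-5*(-x)) - 1)) - 2 = -97.
Step 2. [(-5*((-5*(-x)) - 1)) - 2 = -97] peel the -2: add 2 from each side, so sub: -5*((-5*(-x)) - 1) = -95.
Step 3. [-5*((-5*(-x)) - 1) = -95] LHS = -5·(…); ÷-5 both sides ⇒ div: (-5*(-x)) - 1 = 19.
Step 4. [(-5*(-x)) - 1 = 19] 1 comes off first (add 1). So sub: -5*(-x) = 20.
Step 5. [-5*(-x) = 20] -5·(inner) — divide through by -5 ⇒ div: -x = -4.
Step 6. [-x = -4] flip signs both sides ⇒ neg: x = 4.

Answer: x ∈ {4}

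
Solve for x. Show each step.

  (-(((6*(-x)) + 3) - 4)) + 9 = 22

Step 1. [(-(((6*(-x)) + 3) - 4)) + 9 = 22] peel the +9: subtract 9 from each side. So sub: -(((6*(-x)) + 3) - 4) = 13.
Step 2. [-(((6*(-x)) + 3) - 4) = 13] leading − — multiply by −1, so neg: ((6*(-x)) + 3) - 4 = -13.
Step 3. [((6*(-x)) + 3) - 4 = -13] the outer -4 inverts by adding 4. So sub: (6*(-x)) + 3 = -9.
Step 4. [(6*(-x)) + 3 = -9] 3 comes off first (subtract 3), so sub: 6*(-x) = -12.
Step 5. [6*(-x) = -12] 6 out front; divide by 6. So div: -x = -2.
Step 6. [-x = -2] flip signs both sides, so neg: x = 2.

Answer: x ∈ {2}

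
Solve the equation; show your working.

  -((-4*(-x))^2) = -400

Step 1. [-((-4*(-x))^2) = -400] leading − — multiply by −1 ⇒ neg: (-4*(-x))^2 = 400.
Step 2. [(-4*(-x))^2 = 400] √ both sides: 400 ≥ 0 gives two branches. So sqrt: -4*(-x) = 20 or -20.
Step 3. [-4*(-x) = 20 or -20] leading coefficient -4: divide by -4, so div: -x = -5 or 5.
Step 4. [-x = -5 or 5] leading − — multiply by −1, so neg: x = 5 or -5.

Answer: x ∈ {-5, 5}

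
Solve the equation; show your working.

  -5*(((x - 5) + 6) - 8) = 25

Step 1. [-5*(((x - 5) + 6) - 8) = 25] -5·(inner) — divide through by -5. So div: ((x - 5) + 6) - 8 = -5.
Step 2. [((x - 5) + 6) - 8 = -5] peel the -8: add 8 from each side, so sub: (x - 5) + 6 = 3.
Step 3. [(x - 5) + 6 = 3] +6 is outermost — subtract 6 both sides, so sub: x - 5 = -3.
Step 4. [x - 5 = -3] 5 comes off first (add 5), so sub: x = 2.

Answer: x ∈ {2}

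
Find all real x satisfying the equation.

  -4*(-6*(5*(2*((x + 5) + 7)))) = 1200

Step 1. [-4*(-6*(5*(2*((x + 5) + 7)))) = 1200] -4 out front; divide by -4. So div: -6*(5*(2*((x + 5) + 7))) = -300.
Step 2. [-6*(5*(2*((x + 5) + 7))) = -300] -6·(inner) — divide through by -6, so div: 5*(2*((x + 5) + 7)) = 50.
Step 3. [5*(2*((x + 5) + 7)) = 50] leading coefficient 5: divide by 5 ⇒ div: 2*((x + 5) + 7) = 10.
Step 4. [2*((x + 5) + 7) = 10] 2 out front; divide by 2. So div: (x + 5) + 7 = 5.
Step 5. [(x + 5) + 7 = 5] the outer +7 inverts by subtracting 7. So sub: x + 5 = -2.
Step 6. [x + 5 = -2] subtract 5: x sits inside (… + 5), so sub: x = -7.

Answer: x ∈ {-7}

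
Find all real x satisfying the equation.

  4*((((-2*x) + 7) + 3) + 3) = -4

Step 1. [4*((((-2*x) + 7) + 3) + 3) = -4] divide by the outer 4 ⇒ div: (((-2*x) + 7) + 3) + 3 = -1.
Step 2. [(((-2*x) + 7) + 3) + 3 = -1] subtract 3: x sits inside (… + 3). So sub: ((-2*x) + 7) + 3 = -4.
Step 3. [((-2*x) + 7) + 3 = -4] +3 is outermost — subtract 3 both sides, so sub: (-2*x) + 7 = -7.
Step 4. [(-2*x) + 7 = -7] +7 is outermost — subtract 7 both sides ⇒ sub: -2*x = -14.
Step 5. [-2*x = -14] leading coefficient -2: divide by -2 ⇒ div: x = 7.

Answer: x ∈ {7}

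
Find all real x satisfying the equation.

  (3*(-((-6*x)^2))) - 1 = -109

Step 1. [(3*(-((-6*x)^2))) - 1 = -109] peel the -1: add 1 from each side, so sub: 3*(-((-6*x)^2)) = -108.
Step 2. [3*(-((-6*x)^2)) = -108] 3·(inner) — divide through by 3. So div: -((-6*x)^2) = -36.
Step 3. [-((-6*x)^2) = -36] flip signs both sides, so neg: (-6*x)^2 = 36.
Step 4. [(-6*x)^2 = 36] LHS squared, RHS 36 ≥ 0: apply √ (±), so sqrt: -6*x = 6 or -6.
Step 5. [-6*x = 6 or -6] LHS = -6·(…); ÷-6 both sides, so div: x = -1 or 1.

Answer: x ∈ {-1, 1}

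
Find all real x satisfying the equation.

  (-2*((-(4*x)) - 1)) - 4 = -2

Step 1. [(-2*((-(4*x)) - 1)) - 4 = -2] -2 divides every term; factor it out ⇒ factor: ((-(4*x)) - 1) + 2 = 1.
Step 2. [((-(4*x)) - 1) + 2 = 1] peel the +2: subtract 2 from each side ⇒ sub: (-(4*x)) - 1 = -1.
Step 3. [(-(4*x)) - 1 = -1] -1 is outermost — add 1 both sides ⇒ sub: -(4*x) = 0.
Step 4. [-(4*x) = 0] flip signs both sides, so neg: 4*x = 0.
Step 5. [4*x = 0] 4 out front; divide by 4, so div: x = 0.

Answer: x ∈ {0}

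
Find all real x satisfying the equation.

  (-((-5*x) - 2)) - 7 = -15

Step 1. [(-((-5*x) - 2)) - 7 = -15] -7 is outermost — add 7 both sides ⇒ sub: -((-5*x) - 2) = -8.
Step 2. [-((-5*x) - 2) = -8] leading − — multiply by −1, so neg: (-5*x) - 2 = 8.
Step 3. [(-5*x) - 2 = 8] add 2: x sits inside (… - 2). So sub: -5*x = 10.
Step 4. [-5*x = 10] -5 out front; divide by -5, so div: x = -2.

Answer: x ∈ {-2}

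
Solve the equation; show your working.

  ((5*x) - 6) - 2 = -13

Step 1. [((5*x) - 6) - 2 = -13] the outer -2 inverts by adding 2 ⇒ sub: (5*x) - 6 = -11.
Step 2. [(5*x) - 6 = -11] add 6: x sits inside (… - 6) ⇒ sub: 5*x = -5.
Step 3. [5*x = -5] 5 out front; divide by 5 ⇒ div: x = -1.

Answer: x ∈ {-1}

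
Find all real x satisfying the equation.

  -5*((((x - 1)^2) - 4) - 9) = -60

Step 1. [-5*((((x - 1)^2) - 4) - 9) = -60] leading coefficient -5: divide by -5, so div: (((x - 1)^2) - 4) - 9 = 12.
Step 2. [(((x - 1)^2) - 4) - 9 = 12] 9 comes off first (add 9) ⇒ sub: ((x - 1)^2) - 4 = 21.
Step 3. [((x - 1)^2) - 4 = 21] the outer -4 inverts by adding 4 ⇒ sub: (x - 1)^2 = 25.
Step 4. [(x - 1)^2 = 25] √ both sides: 25 ≥ 0 gives two branches, so sqrt: x - 1 = 5 or -5.
Step 5. [x - 1 = 5 or -5] 1 comes off first (add 1). So sub: x = 6 or -4.

Answer: x ∈ {-4, 6}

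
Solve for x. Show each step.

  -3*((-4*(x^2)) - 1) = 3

Step 1. [-3*((-4*(x^2)) - 1) = 3] -3 out front; divide by -3, so div: (-4*(x^2)) - 1 = -1.
Step 2. [(-4*(x^2)) - 1 = -1] the outer -1 inverts by adding 1. So sub: -4*(x^2) = 0.
Step 3. [-4*(x^2) = 0] divide by the outer -4, so div: x^2 = 0.
Step 4. [x^2 = 0] LHS squared, RHS 0 ≥ 0: apply √ (±) ⇒ sqrt: x = 0.

Answer: x ∈ {0}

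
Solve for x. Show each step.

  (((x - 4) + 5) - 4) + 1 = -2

Step 1. [(((x - 4) + 5) - 4) + 1 = -2] subtract 1: x sits inside (… + 1), so sub: ((x - 4) + 5) - 4 = -3.
Step 2. [((x - 4) + 5) - 4 = -3] peel the -4: add 4 from each side. So sub: (x - 4) + 5 = 1.
Step 3. [(x - 4) + 5 = 1] +5 is outermost — subtract 5 both sides, so sub: x - 4 = -4.
Step 4. [x - 4 = -4] -4 is outermost — add 4 both sides. So sub: x = 0.

Answer: x ∈ {0}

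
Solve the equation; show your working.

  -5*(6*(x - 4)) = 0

Step 1. [-5*(6*(x - 4)) = 0] LHS = -5·(…); ÷-5 both sides, so div: 6*(x - 4) = 0.
Step 2. [6*(x - 4) = 0] 6 out front; divide by 6. So div: x - 4 = 0.
Step 3. [x - 4 = 0] add 4: x sits inside (… - 4), so sub: x = 4.

Answer: x ∈ {4}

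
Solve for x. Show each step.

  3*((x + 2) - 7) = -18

Step 1. [3*((x + 2) - 7) = -18] divide by the outer 3, so div: (x + 2) - 7 = -6.
Step 2. [(x + 2) - 7 = -6] 7 comes off first (add 7) ⇒ sub: x + 2 = 1.
Step 3. [x + 2 = 1] +2 is outermost — subtract 2 both sides. So sub: x = -1.

Answer: x ∈ {-1}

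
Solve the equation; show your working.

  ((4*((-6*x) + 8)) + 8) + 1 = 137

Step 1. [((4*((-6*x) + 8)) + 8) + 1 = 137] the outer +1 inverts by subtracting 1, so sub: (4*((-6*x) + 8)) + 8 = 136.
Step 2. [(4*((-6*x) + 8)) + 8 = 136] 4 divides every term; factor it out, so factor: ((-6*x) + 8) + 2 = 34.
Step 3. [((-6*x) + 8) + 2 = 34] 2 comes off first (subtract 2). So sub: (-6*x) + 8 = 32.
Step 4. [(-6*x) + 8 = 32] subtract 8: x sits inside (… + 8), so sub: -6*x = 24.
Step 5. [-6*x = 24] -6 out front; divide by -6, so div: x = -4.

Answer: x ∈ {-4}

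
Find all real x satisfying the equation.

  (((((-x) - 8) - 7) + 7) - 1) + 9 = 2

Step 1. [(((((-x) - 8) - 7) + 7) - 1) + 9 = 2] subtract 9: x sits inside (… + 9), so sub: ((((-x) - 8) - 7) + 7) - 1 = -7.
Step 2. [((((-x) - 8) - 7) + 7) - 1 = -7] -1 is outermost — add 1 both sides ⇒ sub: (((-x) - 8) - 7) + 7 = -6.
Step 3. [(((-x) - 8) - 7) + 7 = -6] the outer +7 inverts by subtracting 7, so sub: ((-x) - 8) - 7 = -13.
Step 4. [((-x) - 8) - 7 = -13] 7 comes off first (add 7). So sub: (-x) - 8 = -6.
Step 5. [(-x) - 8 = -6] -8 is outermost — add 8 both sides ⇒ sub: -x = 2.
Step 6. [-x = 2] LHS negated; negate both sides ⇒ neg: x = -2.

Answer: x ∈ {-2}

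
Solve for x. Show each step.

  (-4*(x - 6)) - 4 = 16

Step 1. [(-4*(x - 6)) - 4 = 16] common factor -4 (LHS and 16) — divide through ⇒ factor: (x - 6) + 1 = -4.
Step 2. [(x - 6) + 1 = -4] +1 is outermost — subtract 1 both sides. So sub: x - 6 = -5.
Step 3. [x - 6 = -5] peel the -6: add 6 from each side, so sub: x = 1.

Answer: x ∈ {1}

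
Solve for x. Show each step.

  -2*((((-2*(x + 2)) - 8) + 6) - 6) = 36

Step 1. [-2*((((-2*(x + 2)) - 8) + 6) - 6) = 36] divide by the outer -2, so div: (((-2*(x + 2)) - 8) + 6) - 6 = -18.
Step 2. [(((-2*(x + 2)) - 8) + 6) - 6 = -18] 6 comes off first (add 6). So sub: ((-2*(x + 2)) - 8) + 6 = -12.
Step 3. [((-2*(x + 2)) - 8) + 6 = -12] subtract 6: x sits inside (… + 6), so sub: (-2*(x + 2)) - 8 = -18.
Step 4. [(-2*(x + 2)) - 8 = -18] -2 divides every term; factor it out. So factor: (x + 2) + 4 = 9.
Step 5. [(x + 2) + 4 = 9] subtract 4: x sits inside (… + 4). So sub: x + 2 = 5.
Step 6. [x + 2 = 5] the outer +2 inverts by subtracting 2 ⇒ sub: x = 3.

Answer: x ∈ {3}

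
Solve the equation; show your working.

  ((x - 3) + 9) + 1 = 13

Step 1. [((x - 3) + 9) + 1 = 13] subtract 1: x sits inside (… + 1), so sub: (x - 3) + 9 = 12.
Step 2. [(x - 3) + 9 = 12] +9 is outermost — subtract 9 both sides. So sub: x - 3 = 3.
Step 3. [x - 3 = 3] add 3: x sits inside (… - 3). So sub: x = 6.

Answer: x ∈ {6}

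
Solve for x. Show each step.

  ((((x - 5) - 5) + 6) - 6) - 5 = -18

Step 1. [((((x - 5) - 5) + 6) - 6) - 5 = -18] add 5: x sits inside (… - 5). So sub: (((x - 5) - 5) + 6) - 6 = -13.
Step 2. [(((x - 5) - 5) + 6) - 6 = -13] -6 is outermost — add 6 both sides. So sub: ((x - 5) - 5) + 6 = -7.
Step 3. [((x - 5) - 5) + 6 = -7] the outer +6 inverts by subtracting 6 ⇒ sub: (x - 5) - 5 = -13.
Step 4. [(x - 5) - 5 = -13] the outer -5 inverts by adding 5 ⇒ sub: x - 5 = -8.
Step 5. [x - 5 = -8] the outer -5 inverts by adding 5. So sub: x = -3.

Answer: x ∈ {-3}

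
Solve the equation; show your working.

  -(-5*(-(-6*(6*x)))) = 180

Step 1. [-(-5*(-(-6*(6*x)))) = 180] leading − — multiply by −1 ⇒ neg: -5*(-(-6*(6*x))) = -180.
Step 2. [-5*(-(-6*(6*x))) = -180] -5·(inner) — divide through by -5, so div: -(-6*(6*x)) = 36.
Step 3. [-(-6*(6*x)) = 36] flip signs both sides. So neg: -6*(6*x) = -36.
Step 4. [-6*(6*x) = -36] -6·(inner) — divide through by -6, so div: 6*x = 6.
Step 5. [6*x = 6] leading coefficient 6: divide by 6. So div: x = 1.

Answer: x ∈ {1}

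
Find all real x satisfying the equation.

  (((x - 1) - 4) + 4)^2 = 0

Step 1. [(((x - 1) - 4) + 4)^2 = 0] LHS squared, RHS 0 ≥ 0: apply √ (±). So sqrt: ((x - 1) - 4) + 4 = 0.
Step 2. [((x - 1) - 4) + 4 = 0] subtract 4: x sits inside (… + 4), so sub: (x - 1) - 4 = -4.
Step 3. [(x - 1) - 4 = -4] 4 comes off first (add 4), so sub: x - 1 = 0.
Step 4. [x - 1 = 0] the outer -1 inverts by adding 1. So sub: x = 1.

Answer: x ∈ {1}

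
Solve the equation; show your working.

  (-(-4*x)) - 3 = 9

Step 1. [(-(-4*x)) - 3 = 9] add 3: x sits inside (… - 3), so sub: -(-4*x) = 12.
Step 2. [-(-4*x) = 12] leading − — multiply by −1 ⇒ neg: -4*x = -12.
Step 3. [-4*x = -12] leading coefficient -4: divide by -4. So div: x = 3.

Answer: x ∈ {3}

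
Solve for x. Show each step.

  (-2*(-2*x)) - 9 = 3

Step 1. [(-2*(-2*x)) - 9 = 3] the outer -9 inverts by adding 9 ⇒ sub: -2*(-2*x) = 12.
Step 2. [-2*(-2*x) = 12] LHS = -2·(…); ÷-2 both sides, so div: -2*x = -6.
Step 3. [-2*x = -6] -2 out front; divide by -2, so div: x = 3.

Answer: x ∈ {3}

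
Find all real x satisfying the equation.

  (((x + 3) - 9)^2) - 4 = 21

Step 1. [(((x + 3) - 9)^2) - 4 = 21] peel the -4: add 4 from each side ⇒ sub: ((x + 3) - 9)^2 = 25.
Step 2. [((x + 3) - 9)^2 = 25] √ both sides: 25 ≥ 0 gives two branches, so sqrt: (x + 3) - 9 = 5 or -5.
Step 3. [(x + 3) - 9 = 5 or -5] -9 is outermost — add 9 both sides. So sub: x + 3 = 14 or 4.
Step 4. [x + 3 = 14 or 4] +3 is outermost — subtract 3 both sides. So sub: x = 11 or 1.

Answer: x ∈ {1, 11}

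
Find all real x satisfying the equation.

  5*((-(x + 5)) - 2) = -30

Step 1. [5*((-(x + 5)) - 2) = -30] LHS = 5·(…); ÷5 both sides ⇒ div: (-(x + 5)) - 2 = -6.
Step 2. [(-(x + 5)) - 2 = -6] 2 comes off first (add 2). So sub: -(x + 5) = -4.
Step 3. [-(x + 5) = -4] leading − — multiply by −1, so neg: x + 5 = 4.
Step 4. [x + 5 = 4] the outer +5 inverts by subtracting 5 ⇒ sub: x = -1.

Answer: x ∈ {-1}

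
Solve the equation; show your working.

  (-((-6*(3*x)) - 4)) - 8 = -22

Step 1. [(-((-6*(3*x)) - 4)) - 8 = -22] the outer -8 inverts by adding 8. So sub: -((-6*(3*x)) - 4) = -14.
Step 2. [-((-6*(3*x)) - 4) = -14] leading − — multiply by −1, so neg: (-6*(3*x)) - 4 = 14.
Step 3. [(-6*(3*x)) - 4 = 14] -4 is outermost — add 4 both sides, so sub: -6*(3*x) = 18.
Step 4. [-6*(3*x) = 18] -6·(inner) — divide through by -6. So div: 3*x = -3.
Step 5. [3*x = -3] 3·(inner) — divide through by 3, so div: x = -1.

Answer: x ∈ {-1}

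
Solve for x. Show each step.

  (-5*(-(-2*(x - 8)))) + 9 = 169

Step 1. [(-5*(-(-2*(x - 8)))) + 9 = 169] 9 comes off first (subtract 9). So sub: -5*(-(-2*(x - 8))) = 160.
Step 2. [-5*(-(-2*(x - 8))) = 160] LHS = -5·(…); ÷-5 both sides. So div: -(-2*(x - 8)) = -32.
Step 3. [-(-2*(x - 8)) = -32] LHS negated; negate both sides ⇒ neg: -2*(x - 8) = 32.
Step 4. [-2*(x - 8) = 32] -2·(inner) — divide through by -2, so div: x - 8 = -16.
Step 5. [x - 8 = -16] the outer -8 inverts by adding 8, so sub: x = -8.

Answer: x ∈ {-8}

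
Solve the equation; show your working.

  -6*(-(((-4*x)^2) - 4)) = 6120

Step 1. [-6*(-(((-4*x)^2) - 4)) = 6120] leading coefficient -6: divide by -6. So div: -(((-4*x)^2) - 4) = -1020.
Step 2. [-(((-4*x)^2) - 4) = -1020] leading − — multiply by −1. So neg: ((-4*x)^2) - 4 = 1020.
Step 3. [((-4*x)^2) - 4 = 1020] -4 is outermost — add 4 both sides ⇒ sub: (-4*x)^2 = 1024.
Step 4. [(-4*x)^2 = 1024] √ both sides: 1024 ≥ 0 gives two branches. So sqrt: -4*x = 32 or -32.
Step 5. [-4*x = 32 or -32] LHS = -4·(…); ÷-4 both sides, so div: x = -8 or 8.

Answer: x ∈ {-8, 8}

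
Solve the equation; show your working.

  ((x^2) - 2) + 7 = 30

Step 1. [((x^2) - 2) + 7 = 30] subtract 7: x sits inside (… + 7) ⇒ sub: (x^2) - 2 = 23.
Step 2. [(x^2) - 2 = 23] -2 is outermost — add 2 both sides. So sub: x^2 = 25.
Step 3. [x^2 = 25] √ both sides: 25 ≥ 0 gives two branches ⇒ sqrt: x = 5 or -5.

Answer: x ∈ {-5, 5}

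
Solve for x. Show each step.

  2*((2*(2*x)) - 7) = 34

Step 1. [2*((2*(2*x)) - 7) = 34] divide by the outer 2 ⇒ div: (2*(2*x)) - 7 = 17.
Step 2. [(2*(2*x)) - 7 = 17] peel the -7: add 7 from each side. So sub: 2*(2*x) = 24.
Step 3. [2*(2*x) = 24] 2·(inner) — divide through by 2 ⇒ div: 2*x = 12.
Step 4. [2*x = 12] 2 out front; divide by 2 ⇒ div: x = 6.

Answer: x ∈ {6}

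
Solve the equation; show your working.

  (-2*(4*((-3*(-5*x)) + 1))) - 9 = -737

Step 1. [(-2*(4*((-3*(-5*x)) + 1))) - 9 = -737] 9 comes off first (add 9) ⇒ sub: -2*(4*((-3*(-5*x)) + 1)) = -728.
Step 2. [-2*(4*((-3*(-5*x)) + 1)) = -728] -2 out front; divide by -2, so div: 4*((-3*(-5*x)) + 1) = 364.
Step 3. [4*((-3*(-5*x)) + 1) = 364] leading coefficient 4: divide by 4 ⇒ div: (-3*(-5*x)) + 1 = 91.
Step 4. [(-3*(-5*x)) + 1 = 91] the outer +1 inverts by subtracting 1 ⇒ sub: -3*(-5*x) = 90.
Step 5. [-3*(-5*x) = 90] -3·(inner) — divide through by -3. So div: -5*x = -30.
Step 6. [-5*x = -30] -5 out front; divide by -5 ⇒ div: x = 6.

Answer: x ∈ {6}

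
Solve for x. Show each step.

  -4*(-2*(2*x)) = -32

Step 1. [-4*(-2*(2*x)) = -32] leading coefficient -4: divide by -4, so div: -2*(2*x) = 8.
Step 2. [-2*(2*x) = 8] divide by the outer -2. So div: 2*x = -4.
Step 3. [2*x = -4] 2 out front; divide by 2. So div: x = -2.

Answer: x ∈ {-2}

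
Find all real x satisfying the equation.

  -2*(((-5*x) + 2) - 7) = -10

Step 1. [-2*(((-5*x) + 2) - 7) = -10] LHS = -2·(…); ÷-2 both sides. So div: ((-5*x) + 2) - 7 = 5.
Step 2. [((-5*x) + 2) - 7 = 5] 7 comes off first (add 7). So sub: (-5*x) + 2 = 12.
Step 3. [(-5*x) + 2 = 12] 2 comes off first (subtract 2), so sub: -5*x = 10.
Step 4. [-5*x = 10] -5 out front; divide by -5, so div: x = -2.

Answer: x ∈ {-2}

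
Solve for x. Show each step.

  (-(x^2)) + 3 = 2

Step 1. [(-(x^2)) + 3 = 2] subtract 3: x sits inside (… + 3) ⇒ sub: -(x^2) = -1.
Step 2. [-(x^2) = -1] leading − — multiply by −1 ⇒ neg: x^2 = 1.
Step 3. [x^2 = 1] √ both sides: 1 ≥ 0 gives two branches ⇒ sqrt: x = 1 or -1.

Answer: x ∈ {-1, 1}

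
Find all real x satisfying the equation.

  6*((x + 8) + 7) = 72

Step 1. [6*((x + 8) + 7) = 72] leading coefficient 6: divide by 6, so div: (x + 8) + 7 = 12.
Step 2. [(x + 8) + 7 = 12] subtract 7: x sits inside (… + 7). So sub: x + 8 = 5.
Step 3. [x + 8 = 5] 8 comes off first (subtract 8) ⇒ sub: x = -3.

Answer: x ∈ {-3}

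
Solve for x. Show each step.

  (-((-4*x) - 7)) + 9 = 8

Step 1. [(-((-4*x) - 7)) + 9 = 8] peel the +9: subtract 9 from each side ⇒ sub: -((-4*x) - 7) = -1.
Step 2. [-((-4*x) - 7) = -1] leading − — multiply by −1, so neg: (-4*x) - 7 = 1.
Step 3. [(-4*x) - 7 = 1] the outer -7 inverts by adding 7. So sub: -4*x = 8.
Step 4. [-4*x = 8] -4 out front; divide by -4. So div: x = -2.

Answer: x ∈ {-2}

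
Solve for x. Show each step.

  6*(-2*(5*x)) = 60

Step 1. [6*(-2*(5*x)) = 60] LHS = 6·(…); ÷6 both sides. So div: -2*(5*x) = 10.
Step 2. [-2*(5*x) = 10] -2·(inner) — divide through by -2, so div: 5*x = -5.
Step 3. [5*x = -5] 5 out front; divide by 5. So div: x = -1.

Answer: x ∈ {-1}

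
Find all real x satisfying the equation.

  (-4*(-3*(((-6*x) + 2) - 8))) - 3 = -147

Step 1. [(-4*(-3*(((-6*x) + 2) - 8))) - 3 = -147] 3 comes off first (add 3). So sub: -4*(-3*(((-6*x) + 2) - 8)) = -144.
Step 2. [-4*(-3*(((-6*x) + 2) - 8)) = -144] -4 out front; divide by -4, so div: -3*(((-6*x) + 2) - 8) = 36.
Step 3. [-3*(((-6*x) + 2) - 8) = 36] -3·(inner) — divide through by -3, so div: ((-6*x) + 2) - 8 = -12.
Step 4. [((-6*x) + 2) - 8 = -12] add 8: x sits inside (… - 8), so sub: (-6*x) + 2 = -4.
Step 5. [(-6*x) + 2 = -4] peel the +2: subtract 2 from each side, so sub: -6*x = -6.
Step 6. [-6*x = -6] leading coefficient -6: divide by -6. So div: x = 1.

Answer: x ∈ {1}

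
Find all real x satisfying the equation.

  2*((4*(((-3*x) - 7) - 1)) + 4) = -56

Step 1. [2*((4*(((-3*x) - 7) - 1)) + 4) = -56] 2 out front; divide by 2 ⇒ div: (4*(((-3*x) - 7) - 1)) + 4 = -28.
Step 2. [(4*(((-3*x) - 7) - 1)) + 4 = -28] the outer +4 inverts by subtracting 4. So sub: 4*(((-3*x) - 7) - 1) = -32.
Step 3. [4*(((-3*x) - 7) - 1) = -32] divide by the outer 4, so div: ((-3*x) - 7) - 1 = -8.
Step 4. [((-3*x) - 7) - 1 = -8] the outer -1 inverts by adding 1. So sub: (-3*x) - 7 = -7.
Step 5. [(-3*x) - 7 = -7] peel the -7: add 7 from each side. So sub: -3*x = 0.
Step 6. [-3*x = 0] divide by the outer -3, so div: x = 0.

Answer: x ∈ {0}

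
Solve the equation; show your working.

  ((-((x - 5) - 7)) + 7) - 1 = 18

Step 1. [((-((x - 5) - 7)) + 7) - 1 = 18] the outer -1 inverts by adding 1 ⇒ sub: (-((x - 5) - 7)) + 7 = 19.
Step 2. [(-((x - 5) - 7)) + 7 = 19] subtract 7: x sits inside (… + 7), so sub: -((x - 5) - 7) = 12.
Step 3. [-((x - 5) - 7) = 12] flip signs both sides ⇒ neg: (x - 5) - 7 = -12.
Step 4. [(x - 5) - 7 = -12] peel the -7: add 7 from each side ⇒ sub: x - 5 = -5.
Step 5. [x - 5 = -5] 5 comes off first (add 5), so sub: x = 0.

Answer: x ∈ {0}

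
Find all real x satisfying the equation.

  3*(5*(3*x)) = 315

Step 1. [3*(5*(3*x)) = 315] 3 out front; divide by 3, so div: 5*(3*x) = 105.
Step 2. [5*(3*x) = 105] LHS = 5·(…); ÷5 both sides ⇒ div: 3*x = 21.
Step 3. [3*x = 21] 3 out front; divide by 3 ⇒ div: x = 7.

Answer: x ∈ {7}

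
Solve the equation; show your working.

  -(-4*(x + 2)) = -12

Step 1. [-(-4*(x + 2)) = -12] flip signs both sides ⇒ neg: -4*(x + 2) = 12.
Step 2. [-4*(x + 2) = 12] LHS = -4·(…); ÷-4 both sides ⇒ div: x + 2 = -3.
Step 3. [x + 2 = -3] 2 comes off first (subtract 2) ⇒ sub: x = -5.

Answer: x ∈ {-5}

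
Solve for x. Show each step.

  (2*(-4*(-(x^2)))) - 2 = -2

Step 1. [(2*(-4*(-(x^2)))) - 2 = -2] peel the -2: add 2 from each side, so sub: 2*(-4*(-(x^2))) = 0.
Step 2. [2*(-4*(-(x^2))) = 0] 2 out front; divide by 2. So div: -4*(-(x^2)) = 0.
Step 3. [-4*(-(x^2)) = 0] -4 out front; divide by -4, so div: -(x^2) = 0.
Step 4. [-(x^2) = 0] flip signs both sides. So neg: x^2 = 0.
Step 5. [x^2 = 0] LHS squared, RHS 0 ≥ 0: apply √ (±). So sqrt: x = 0.

Answer: x ∈ {0}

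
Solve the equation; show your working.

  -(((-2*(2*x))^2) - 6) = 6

Step 1. [-(((-2*(2*x))^2) - 6) = 6] LHS negated; negate both sides, so neg: ((-2*(2*x))^2) - 6 = -6.
Step 2. [((-2*(2*x))^2) - 6 = -6] 6 comes off first (add 6). So sub: (-2*(2*x))^2 = 0.
Step 3. [(-2*(2*x))^2 = 0] 0 ≥ 0, LHS is (·)² — take ±√, so sqrt: -2*(2*x) = 0.
Step 4. [-2*(2*x) = 0] -2 out front; divide by -2, so div: 2*x = 0.
Step 5. [2*x = 0] LHS = 2·(…); ÷2 both sides. So div: x = 0.

Answer: x ∈ {0}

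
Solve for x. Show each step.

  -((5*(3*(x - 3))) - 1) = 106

Step 1. [-((5*(3*(x - 3))) - 1) = 106] leading − — multiply by −1, so neg: (5*(3*(x - 3))) - 1 = -106.
Step 2. [(5*(3*(x - 3))) - 1 = -106] 1 comes off first (add 1) ⇒ sub: 5*(3*(x - 3)) = -105.
Step 3. [5*(3*(x - 3)) = -105] LHS = 5·(…); ÷5 both sides, so div: 3*(x - 3) = -21.
Step 4. [3*(x - 3) = -21] 3·(inner) — divide through by 3. So div: x - 3 = -7.
Step 5. [x - 3 = -7] add 3: x sits inside (… - 3) ⇒ sub: x = -4.

Answer: x ∈ {-4}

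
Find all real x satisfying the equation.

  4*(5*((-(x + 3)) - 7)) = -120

Step 1. [4*(5*((-(x + 3)) - 7)) = -120] LHS = 4·(…); ÷4 both sides, so div: 5*((-(x + 3)) - 7) = -30.
Step 2. [5*((-(x + 3)) - 7) = -30] 5·(inner) — divide through by 5. So div: (-(x + 3)) - 7 = -6.
Step 3. [(-(x + 3)) - 7 = -6] add 7: x sits inside (… - 7), so sub: -(x + 3) = 1.
Step 4. [-(x + 3) = 1] leading − — multiply by −1. So neg: x + 3 = -1.
Step 5. [x + 3 = -1] the outer +3 inverts by subtracting 3. So sub: x = -4.

Answer: x ∈ {-4}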